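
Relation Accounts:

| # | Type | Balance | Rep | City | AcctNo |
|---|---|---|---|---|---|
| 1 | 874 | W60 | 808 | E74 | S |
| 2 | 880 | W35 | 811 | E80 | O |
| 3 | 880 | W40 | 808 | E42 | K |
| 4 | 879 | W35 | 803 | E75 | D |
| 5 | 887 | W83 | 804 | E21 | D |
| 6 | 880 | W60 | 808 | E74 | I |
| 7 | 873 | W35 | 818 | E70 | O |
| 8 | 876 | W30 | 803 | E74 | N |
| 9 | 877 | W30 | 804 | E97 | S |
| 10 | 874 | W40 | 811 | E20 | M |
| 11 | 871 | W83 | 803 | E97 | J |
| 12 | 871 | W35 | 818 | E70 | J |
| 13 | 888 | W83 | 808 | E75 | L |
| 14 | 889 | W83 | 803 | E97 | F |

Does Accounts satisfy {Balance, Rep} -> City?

(Balance=W60, Rep=808): rows 1, 6 → City = E74, E74 ✓
(Balance=W35, Rep=811): row 2 → City = E80 ✓
(Balance=W40, Rep=808): row 3 → City = E42 ✓
(Balance=W35, Rep=803): row 4 → City = E75 ✓
(Balance=W83, Rep=804): row 5 → City = E21 ✓
(Balance=W35, Rep=818): rows 7, 12 → City = E70, E70 ✓
(Balance=W30, Rep=803): row 8 → City = E74 ✓
(Balance=W30, Rep=804): row 9 → City = E97 ✓
(Balance=W40, Rep=811): row 10 → City = E20 ✓
(Balance=W83, Rep=803): rows 11, 14 → City = E97, E97 ✓
(Balance=W83, Rep=808): row 13 → City = E75 ✓
Every {Balance, Rep} value is associated with a single City value, so {Balance, Rep} -> City holds.

Yes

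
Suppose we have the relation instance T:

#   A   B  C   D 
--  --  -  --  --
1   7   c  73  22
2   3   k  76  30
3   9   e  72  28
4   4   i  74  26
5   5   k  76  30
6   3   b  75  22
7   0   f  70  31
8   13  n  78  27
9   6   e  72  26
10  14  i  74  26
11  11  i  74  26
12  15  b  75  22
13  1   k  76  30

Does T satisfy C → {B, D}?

C=73: row 1 → {B,D} = (c, 22) ✓
C=76: rows 2, 5, 13 → {B,D} = (k, 30), (k, 30), (k, 30) ✓
C=72: rows 3, 9 → {B,D} takes values {(e, 28), (e, 26)} — violation
C=74: rows 4, 10, 11 → {B,D} = (i, 26), (i, 26), (i, 26) ✓
C=75: rows 6, 12 → {B,D} = (b, 22), (b, 22) ✓
C=70: row 7 → {B,D} = (f, 31) ✓
C=78: row 8 → {B,D} = (n, 27) ✓
Two rows agree on C but differ on {B, D}, so C → {B, D} does not hold.

No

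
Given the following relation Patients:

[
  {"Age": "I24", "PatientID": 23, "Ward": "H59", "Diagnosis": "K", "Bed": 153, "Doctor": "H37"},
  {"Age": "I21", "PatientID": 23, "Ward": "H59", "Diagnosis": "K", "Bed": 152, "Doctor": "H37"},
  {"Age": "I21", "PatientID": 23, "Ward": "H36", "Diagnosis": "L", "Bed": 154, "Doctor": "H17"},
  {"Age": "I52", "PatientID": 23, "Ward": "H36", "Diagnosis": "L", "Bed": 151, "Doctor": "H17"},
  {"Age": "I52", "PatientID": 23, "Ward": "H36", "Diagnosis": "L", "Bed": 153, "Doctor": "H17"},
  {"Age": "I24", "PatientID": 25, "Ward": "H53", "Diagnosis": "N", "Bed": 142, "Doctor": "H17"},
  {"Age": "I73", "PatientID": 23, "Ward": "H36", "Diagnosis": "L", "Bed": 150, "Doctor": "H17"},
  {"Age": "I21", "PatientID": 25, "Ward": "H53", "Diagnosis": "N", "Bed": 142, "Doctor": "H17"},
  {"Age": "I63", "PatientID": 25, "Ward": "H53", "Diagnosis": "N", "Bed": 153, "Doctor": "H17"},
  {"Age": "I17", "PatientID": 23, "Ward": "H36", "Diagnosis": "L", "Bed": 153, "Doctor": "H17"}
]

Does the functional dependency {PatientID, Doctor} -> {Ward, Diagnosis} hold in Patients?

Yes

(PatientID=23, Doctor=H37): 2 rows → {Ward,Diagnosis} = (H59, K), (H59, K) ✓
(PatientID=23, Doctor=H17): 5 rows → {Ward,Diagnosis} = (H36, L), (H36, L), (H36, L), (H36, L), (H36, L) ✓
(PatientID=25, Doctor=H17): 3 rows → {Ward,Diagnosis} = (H53, N), (H53, N), (H53, N) ✓
Every {PatientID, Doctor} value is associated with a single {Ward, Diagnosis} value, so {PatientID, Doctor} -> {Ward, Diagnosis} holds.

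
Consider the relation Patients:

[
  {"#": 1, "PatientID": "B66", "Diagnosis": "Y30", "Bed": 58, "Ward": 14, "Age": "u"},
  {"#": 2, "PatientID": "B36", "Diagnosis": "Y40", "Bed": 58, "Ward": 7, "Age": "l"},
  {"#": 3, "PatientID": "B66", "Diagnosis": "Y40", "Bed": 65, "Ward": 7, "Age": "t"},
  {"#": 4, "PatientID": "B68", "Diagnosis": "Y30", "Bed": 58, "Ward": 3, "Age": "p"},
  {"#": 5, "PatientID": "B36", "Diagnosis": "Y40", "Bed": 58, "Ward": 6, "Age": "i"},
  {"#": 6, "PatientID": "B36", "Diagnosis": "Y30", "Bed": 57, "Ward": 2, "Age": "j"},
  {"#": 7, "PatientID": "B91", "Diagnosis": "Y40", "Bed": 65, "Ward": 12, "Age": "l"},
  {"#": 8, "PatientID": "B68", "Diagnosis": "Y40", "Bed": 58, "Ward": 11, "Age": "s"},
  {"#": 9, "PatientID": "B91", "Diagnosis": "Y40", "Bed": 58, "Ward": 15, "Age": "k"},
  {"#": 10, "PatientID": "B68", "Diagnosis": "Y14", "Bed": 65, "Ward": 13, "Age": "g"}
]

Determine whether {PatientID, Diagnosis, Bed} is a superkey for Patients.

Rows 2 and 5 have the same {PatientID, Diagnosis, Bed} value (PatientID=B36, Diagnosis=Y40, Bed=58) but are distinct tuples, so {PatientID, Diagnosis, Bed} does not determine every attribute — not a superkey.

No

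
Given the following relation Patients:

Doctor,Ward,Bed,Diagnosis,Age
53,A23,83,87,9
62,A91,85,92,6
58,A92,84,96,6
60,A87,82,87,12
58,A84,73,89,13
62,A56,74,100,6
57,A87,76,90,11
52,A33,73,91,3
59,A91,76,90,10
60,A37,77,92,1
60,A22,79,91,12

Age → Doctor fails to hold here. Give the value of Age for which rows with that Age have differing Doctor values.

6

Age=9: 1 row → Doctor = 53 ✓
Age=6: 3 rows → Doctor takes values {62, 58} — violation
Age=12: 2 rows → Doctor = 60, 60 ✓
Age=13: 1 row → Doctor = 58 ✓
Age=11: 1 row → Doctor = 57 ✓
Age=3: 1 row → Doctor = 52 ✓
Age=10: 1 row → Doctor = 59 ✓
Age=1: 1 row → Doctor = 60 ✓
The only Age value with inconsistent Doctor is Age=6.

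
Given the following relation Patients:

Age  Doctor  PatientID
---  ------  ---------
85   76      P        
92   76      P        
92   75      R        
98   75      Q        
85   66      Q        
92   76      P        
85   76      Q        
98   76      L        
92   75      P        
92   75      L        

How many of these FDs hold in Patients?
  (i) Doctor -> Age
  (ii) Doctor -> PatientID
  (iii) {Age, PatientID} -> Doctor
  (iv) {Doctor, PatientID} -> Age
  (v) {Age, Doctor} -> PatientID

(i) Doctor -> Age: Doctor=76: 5 rows → Age takes values {85, 92, 98} — violation; Doctor=75: 4 rows → Age takes values {92, 98} — violation — fails.
(ii) Doctor -> PatientID: Doctor=76: 5 rows → PatientID takes values {P, Q, L} — violation; Doctor=75: 4 rows → PatientID takes values {R, Q, P, L} — violation — fails.
(iii) {Age, PatientID} -> Doctor: (Age=92, PatientID=P): 3 rows → Doctor takes values {76, 75} — violation; (Age=85, PatientID=Q): 2 rows → Doctor takes values {66, 76} — violation — fails.
(iv) {Doctor, PatientID} -> Age: (Doctor=76, PatientID=P): 3 rows → Age takes values {85, 92} — violation — fails.
(v) {Age, Doctor} -> PatientID: (Age=85, Doctor=76): 2 rows → PatientID takes values {P, Q} — violation; (Age=92, Doctor=75): 3 rows → PatientID takes values {R, P, L} — violation — fails.
None of the 5 dependencies hold.

0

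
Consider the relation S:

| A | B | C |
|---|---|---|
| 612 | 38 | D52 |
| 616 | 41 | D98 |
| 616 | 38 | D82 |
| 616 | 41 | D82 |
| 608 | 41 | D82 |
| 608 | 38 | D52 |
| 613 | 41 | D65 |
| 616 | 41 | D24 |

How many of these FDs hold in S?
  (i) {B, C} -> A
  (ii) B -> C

(i) {B, C} -> A: (B=38, C=D52): 2 rows → A takes values {612, 608} — violation; (B=41, C=D82): 2 rows → A takes values {616, 608} — violation — fails.
(ii) B -> C: B=38: 3 rows → C takes values {D52, D82} — violation; B=41: 5 rows → C takes values {D98, D82, D65, D24} — violation — fails.
None of the 2 dependencies hold.

0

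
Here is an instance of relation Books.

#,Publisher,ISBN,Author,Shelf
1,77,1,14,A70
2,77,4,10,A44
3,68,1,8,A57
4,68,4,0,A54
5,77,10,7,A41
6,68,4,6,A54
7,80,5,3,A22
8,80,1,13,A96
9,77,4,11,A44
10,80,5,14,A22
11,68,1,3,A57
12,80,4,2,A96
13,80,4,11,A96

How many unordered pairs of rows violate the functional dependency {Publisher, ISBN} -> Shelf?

(Publisher=77, ISBN=4): all 2 rows agree on Shelf — 0 pairs.
(Publisher=68, ISBN=1): all 2 rows agree on Shelf — 0 pairs.
(Publisher=68, ISBN=4): all 2 rows agree on Shelf — 0 pairs.
(Publisher=80, ISBN=5): all 2 rows agree on Shelf — 0 pairs.
(Publisher=80, ISBN=4): all 2 rows agree on Shelf — 0 pairs.

0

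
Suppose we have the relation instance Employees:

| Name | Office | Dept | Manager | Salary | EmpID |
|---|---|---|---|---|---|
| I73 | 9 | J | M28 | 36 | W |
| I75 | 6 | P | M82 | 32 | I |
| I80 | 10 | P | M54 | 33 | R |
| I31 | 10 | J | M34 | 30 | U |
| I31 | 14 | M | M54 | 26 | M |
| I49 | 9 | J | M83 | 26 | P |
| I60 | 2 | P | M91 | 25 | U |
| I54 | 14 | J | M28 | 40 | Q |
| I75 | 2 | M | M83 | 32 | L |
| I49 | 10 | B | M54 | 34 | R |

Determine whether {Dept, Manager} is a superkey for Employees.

No

Two distinct rows share (Dept=J, Manager=M28), so {Dept, Manager} does not determine every attribute — not a superkey.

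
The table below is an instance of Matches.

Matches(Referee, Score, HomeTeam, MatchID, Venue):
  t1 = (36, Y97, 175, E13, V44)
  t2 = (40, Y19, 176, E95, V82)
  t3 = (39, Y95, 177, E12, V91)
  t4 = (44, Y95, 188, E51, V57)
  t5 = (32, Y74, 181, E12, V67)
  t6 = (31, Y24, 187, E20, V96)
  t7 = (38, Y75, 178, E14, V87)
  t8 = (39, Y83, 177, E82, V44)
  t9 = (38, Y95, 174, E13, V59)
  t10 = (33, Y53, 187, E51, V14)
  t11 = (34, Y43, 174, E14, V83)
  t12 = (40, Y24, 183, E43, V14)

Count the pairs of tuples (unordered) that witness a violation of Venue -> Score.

2

Venue=V44: violating pairs (1,8) — 1 pair.
Venue=V14: violating pairs (10,12) — 1 pair.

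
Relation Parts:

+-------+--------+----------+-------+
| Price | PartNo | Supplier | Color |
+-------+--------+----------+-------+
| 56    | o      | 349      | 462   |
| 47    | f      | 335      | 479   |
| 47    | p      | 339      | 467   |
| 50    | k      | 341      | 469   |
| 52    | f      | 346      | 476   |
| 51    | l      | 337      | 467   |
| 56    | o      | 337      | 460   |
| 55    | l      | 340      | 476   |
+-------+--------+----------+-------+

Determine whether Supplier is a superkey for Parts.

No

Two distinct rows share Supplier=337, so Supplier does not determine every attribute — not a superkey.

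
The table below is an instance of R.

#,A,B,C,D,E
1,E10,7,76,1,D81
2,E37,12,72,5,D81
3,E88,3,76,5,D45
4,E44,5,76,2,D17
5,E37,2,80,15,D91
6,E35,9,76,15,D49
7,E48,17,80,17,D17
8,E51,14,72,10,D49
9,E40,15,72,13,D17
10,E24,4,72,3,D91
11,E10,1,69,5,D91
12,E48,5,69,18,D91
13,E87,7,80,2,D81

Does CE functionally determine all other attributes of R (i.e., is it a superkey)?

Rows 11 and 12 have the same CE value (C=69, E=D91) but are distinct tuples, so CE does not determine every attribute — not a superkey.

No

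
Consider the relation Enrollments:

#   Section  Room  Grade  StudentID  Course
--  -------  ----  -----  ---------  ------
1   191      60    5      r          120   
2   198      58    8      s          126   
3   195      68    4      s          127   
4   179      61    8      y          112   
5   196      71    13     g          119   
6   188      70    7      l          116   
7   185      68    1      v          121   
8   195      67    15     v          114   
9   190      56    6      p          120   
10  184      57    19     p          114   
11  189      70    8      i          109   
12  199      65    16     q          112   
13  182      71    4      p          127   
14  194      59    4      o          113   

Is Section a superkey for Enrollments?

No

Rows 3 and 8 have the same Section value Section=195 but are distinct tuples, so Section does not determine every attribute — not a superkey.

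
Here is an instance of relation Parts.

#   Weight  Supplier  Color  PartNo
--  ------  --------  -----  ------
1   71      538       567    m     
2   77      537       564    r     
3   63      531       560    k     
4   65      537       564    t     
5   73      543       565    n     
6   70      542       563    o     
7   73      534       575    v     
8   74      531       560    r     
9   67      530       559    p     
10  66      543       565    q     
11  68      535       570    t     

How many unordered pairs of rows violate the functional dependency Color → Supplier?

Color=564: all 2 rows agree on Supplier — 0 pairs.
Color=560: all 2 rows agree on Supplier — 0 pairs.
Color=565: all 2 rows agree on Supplier — 0 pairs.

0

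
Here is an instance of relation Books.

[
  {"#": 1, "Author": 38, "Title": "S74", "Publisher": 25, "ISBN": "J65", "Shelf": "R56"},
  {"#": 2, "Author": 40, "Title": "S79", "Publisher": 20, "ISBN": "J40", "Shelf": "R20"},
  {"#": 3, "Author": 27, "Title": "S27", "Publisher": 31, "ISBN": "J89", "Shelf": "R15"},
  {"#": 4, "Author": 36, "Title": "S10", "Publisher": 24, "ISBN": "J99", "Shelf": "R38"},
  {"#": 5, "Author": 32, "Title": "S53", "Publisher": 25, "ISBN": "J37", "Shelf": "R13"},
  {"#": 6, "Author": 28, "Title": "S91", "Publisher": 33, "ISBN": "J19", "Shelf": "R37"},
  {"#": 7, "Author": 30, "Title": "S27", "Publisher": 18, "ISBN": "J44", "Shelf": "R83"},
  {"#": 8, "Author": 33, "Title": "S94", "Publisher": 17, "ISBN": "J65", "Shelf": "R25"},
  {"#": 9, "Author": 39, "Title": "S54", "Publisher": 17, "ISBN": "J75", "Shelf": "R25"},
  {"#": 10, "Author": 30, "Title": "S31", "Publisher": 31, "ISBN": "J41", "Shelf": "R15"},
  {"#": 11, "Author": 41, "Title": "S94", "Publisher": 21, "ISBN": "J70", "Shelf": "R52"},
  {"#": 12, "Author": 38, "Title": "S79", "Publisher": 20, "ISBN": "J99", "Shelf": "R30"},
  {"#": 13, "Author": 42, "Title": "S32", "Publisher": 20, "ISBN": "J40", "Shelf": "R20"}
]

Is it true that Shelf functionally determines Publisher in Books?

Shelf=R56: row 1 → Publisher = 25 ✓
Shelf=R20: rows 2, 13 → Publisher = 20, 20 ✓
Shelf=R15: rows 3, 10 → Publisher = 31, 31 ✓
Shelf=R38: row 4 → Publisher = 24 ✓
Shelf=R13: row 5 → Publisher = 25 ✓
Shelf=R37: row 6 → Publisher = 33 ✓
Shelf=R83: row 7 → Publisher = 18 ✓
Shelf=R25: rows 8, 9 → Publisher = 17, 17 ✓
Shelf=R52: row 11 → Publisher = 21 ✓
Shelf=R30: row 12 → Publisher = 20 ✓
Every Shelf value is associated with a single Publisher value, so Shelf -> Publisher holds.

Yes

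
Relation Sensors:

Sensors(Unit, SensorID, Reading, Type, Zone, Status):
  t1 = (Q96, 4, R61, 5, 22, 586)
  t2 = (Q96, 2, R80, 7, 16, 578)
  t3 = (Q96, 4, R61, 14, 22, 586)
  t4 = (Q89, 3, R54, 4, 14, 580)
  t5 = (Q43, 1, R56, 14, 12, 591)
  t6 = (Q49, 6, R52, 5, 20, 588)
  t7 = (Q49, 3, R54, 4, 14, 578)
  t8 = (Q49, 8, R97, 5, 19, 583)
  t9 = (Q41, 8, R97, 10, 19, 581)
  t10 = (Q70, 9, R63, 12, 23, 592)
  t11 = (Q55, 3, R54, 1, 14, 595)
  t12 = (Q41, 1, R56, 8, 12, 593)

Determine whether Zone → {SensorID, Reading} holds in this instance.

Yes

Zone=22: rows 1, 3 → {SensorID,Reading} = (4, R61), (4, R61) ✓
Zone=16: row 2 → {SensorID,Reading} = (2, R80) ✓
Zone=14: rows 4, 7, 11 → {SensorID,Reading} = (3, R54), (3, R54), (3, R54) ✓
Zone=12: rows 5, 12 → {SensorID,Reading} = (1, R56), (1, R56) ✓
Zone=20: row 6 → {SensorID,Reading} = (6, R52) ✓
Zone=19: rows 8, 9 → {SensorID,Reading} = (8, R97), (8, R97) ✓
Zone=23: row 10 → {SensorID,Reading} = (9, R63) ✓
Every Zone value is associated with a single {SensorID, Reading} value, so Zone → {SensorID, Reading} holds.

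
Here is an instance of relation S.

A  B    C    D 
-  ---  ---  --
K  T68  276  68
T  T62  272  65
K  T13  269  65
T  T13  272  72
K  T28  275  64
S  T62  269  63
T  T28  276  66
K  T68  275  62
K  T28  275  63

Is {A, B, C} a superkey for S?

Two distinct rows share (A=K, B=T28, C=275), so {A, B, C} does not determine every attribute — not a superkey.

No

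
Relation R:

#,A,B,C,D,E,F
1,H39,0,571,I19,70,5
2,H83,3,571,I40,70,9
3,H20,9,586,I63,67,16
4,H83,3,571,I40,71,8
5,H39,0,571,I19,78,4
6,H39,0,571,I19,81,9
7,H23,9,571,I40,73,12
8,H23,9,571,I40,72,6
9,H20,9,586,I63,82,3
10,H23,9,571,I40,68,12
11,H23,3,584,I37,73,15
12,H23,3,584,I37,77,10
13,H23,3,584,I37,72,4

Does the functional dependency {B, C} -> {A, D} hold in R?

(B=0, C=571): rows 1, 5, 6 → {A,D} = (H39, I19), (H39, I19), (H39, I19) ✓
(B=3, C=571): rows 2, 4 → {A,D} = (H83, I40), (H83, I40) ✓
(B=9, C=586): rows 3, 9 → {A,D} = (H20, I63), (H20, I63) ✓
(B=9, C=571): rows 7, 8, 10 → {A,D} = (H23, I40), (H23, I40), (H23, I40) ✓
(B=3, C=584): rows 11, 12, 13 → {A,D} = (H23, I37), (H23, I37), (H23, I37) ✓
Every {B, C} value is associated with a single {A, D} value, so {B, C} -> {A, D} holds.

Yes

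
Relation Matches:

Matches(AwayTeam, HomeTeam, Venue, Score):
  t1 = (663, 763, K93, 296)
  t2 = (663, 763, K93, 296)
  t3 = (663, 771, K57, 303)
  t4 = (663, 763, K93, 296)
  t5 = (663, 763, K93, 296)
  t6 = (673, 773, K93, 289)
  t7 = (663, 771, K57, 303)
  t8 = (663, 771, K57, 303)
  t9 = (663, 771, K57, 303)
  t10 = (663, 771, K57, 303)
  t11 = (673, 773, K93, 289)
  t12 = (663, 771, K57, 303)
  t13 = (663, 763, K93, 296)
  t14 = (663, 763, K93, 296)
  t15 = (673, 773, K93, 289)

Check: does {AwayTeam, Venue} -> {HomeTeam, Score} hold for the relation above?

Yes

(AwayTeam=663, Venue=K93): rows 1, 2, 4, 5, 13, 14 → {HomeTeam,Score} = (763, 296), (763, 296), (763, 296), (763, 296), (763, 296), (763, 296) ✓
(AwayTeam=663, Venue=K57): rows 3, 7, 8, 9, 10, 12 → {HomeTeam,Score} = (771, 303), (771, 303), (771, 303), (771, 303), (771, 303), (771, 303) ✓
(AwayTeam=673, Venue=K93): rows 6, 11, 15 → {HomeTeam,Score} = (773, 289), (773, 289), (773, 289) ✓
Every {AwayTeam, Venue} value is associated with a single {HomeTeam, Score} value, so {AwayTeam, Venue} -> {HomeTeam, Score} holds.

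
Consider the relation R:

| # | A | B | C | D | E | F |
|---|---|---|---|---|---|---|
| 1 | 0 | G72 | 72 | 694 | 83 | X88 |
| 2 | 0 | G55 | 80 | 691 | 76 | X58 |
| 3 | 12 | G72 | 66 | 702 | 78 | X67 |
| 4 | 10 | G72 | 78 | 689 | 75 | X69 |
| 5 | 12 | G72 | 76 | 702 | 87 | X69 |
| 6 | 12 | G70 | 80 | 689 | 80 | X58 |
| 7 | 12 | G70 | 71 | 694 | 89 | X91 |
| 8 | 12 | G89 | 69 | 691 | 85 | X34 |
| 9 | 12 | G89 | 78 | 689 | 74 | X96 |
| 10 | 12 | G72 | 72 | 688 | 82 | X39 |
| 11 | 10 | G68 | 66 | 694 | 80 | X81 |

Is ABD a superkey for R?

Rows 3 and 5 have the same ABD value (A=12, B=G72, D=702) but are distinct tuples, so ABD does not determine every attribute — not a superkey.

No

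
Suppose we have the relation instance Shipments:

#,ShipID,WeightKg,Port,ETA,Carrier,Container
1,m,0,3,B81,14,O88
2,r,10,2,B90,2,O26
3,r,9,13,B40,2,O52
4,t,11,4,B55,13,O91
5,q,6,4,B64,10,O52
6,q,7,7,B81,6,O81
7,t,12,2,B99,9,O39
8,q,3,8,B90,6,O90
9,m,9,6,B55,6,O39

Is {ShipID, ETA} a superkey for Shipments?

All 9 rows have distinct {ShipID, ETA} values, so {ShipID, ETA} → (all attributes) holds and {ShipID, ETA} is a superkey.

Yes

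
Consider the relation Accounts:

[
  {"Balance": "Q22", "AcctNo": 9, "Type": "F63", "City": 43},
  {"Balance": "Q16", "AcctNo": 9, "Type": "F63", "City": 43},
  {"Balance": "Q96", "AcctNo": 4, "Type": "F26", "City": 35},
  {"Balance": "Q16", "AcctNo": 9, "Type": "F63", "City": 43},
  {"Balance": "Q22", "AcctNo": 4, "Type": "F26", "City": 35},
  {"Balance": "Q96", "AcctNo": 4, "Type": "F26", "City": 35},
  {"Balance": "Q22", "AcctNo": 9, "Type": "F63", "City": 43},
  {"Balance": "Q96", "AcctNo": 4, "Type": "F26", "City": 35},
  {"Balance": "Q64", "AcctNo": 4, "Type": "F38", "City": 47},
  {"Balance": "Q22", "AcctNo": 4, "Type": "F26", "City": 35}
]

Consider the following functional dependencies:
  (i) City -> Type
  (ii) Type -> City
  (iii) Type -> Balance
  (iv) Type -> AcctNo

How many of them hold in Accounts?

3

(i) City -> Type: every LHS value maps to a single RHS value — holds.
(ii) Type -> City: every LHS value maps to a single RHS value — holds.
(iii) Type -> Balance: Type=F63: 4 rows → Balance takes values {Q22, Q16} — violation; Type=F26: 5 rows → Balance takes values {Q96, Q22} — violation — fails.
(iv) Type -> AcctNo: every LHS value maps to a single RHS value — holds.
3 of the 4 dependencies hold.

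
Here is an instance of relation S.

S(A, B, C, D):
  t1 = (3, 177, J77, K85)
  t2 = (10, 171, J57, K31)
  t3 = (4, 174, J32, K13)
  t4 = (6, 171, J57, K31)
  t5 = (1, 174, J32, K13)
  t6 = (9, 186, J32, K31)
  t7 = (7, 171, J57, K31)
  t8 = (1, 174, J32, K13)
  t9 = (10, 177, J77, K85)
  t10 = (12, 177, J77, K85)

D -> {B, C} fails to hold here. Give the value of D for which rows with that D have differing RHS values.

K31

D=K85: rows 1, 9, 10 → {B,C} = (177, J77), (177, J77), (177, J77) ✓
D=K31: rows 2, 4, 6, 7 → {B,C} takes values {(171, J57), (186, J32)} — violation
D=K13: rows 3, 5, 8 → {B,C} = (174, J32), (174, J32), (174, J32) ✓
The only D value with inconsistent RHS is D=K31.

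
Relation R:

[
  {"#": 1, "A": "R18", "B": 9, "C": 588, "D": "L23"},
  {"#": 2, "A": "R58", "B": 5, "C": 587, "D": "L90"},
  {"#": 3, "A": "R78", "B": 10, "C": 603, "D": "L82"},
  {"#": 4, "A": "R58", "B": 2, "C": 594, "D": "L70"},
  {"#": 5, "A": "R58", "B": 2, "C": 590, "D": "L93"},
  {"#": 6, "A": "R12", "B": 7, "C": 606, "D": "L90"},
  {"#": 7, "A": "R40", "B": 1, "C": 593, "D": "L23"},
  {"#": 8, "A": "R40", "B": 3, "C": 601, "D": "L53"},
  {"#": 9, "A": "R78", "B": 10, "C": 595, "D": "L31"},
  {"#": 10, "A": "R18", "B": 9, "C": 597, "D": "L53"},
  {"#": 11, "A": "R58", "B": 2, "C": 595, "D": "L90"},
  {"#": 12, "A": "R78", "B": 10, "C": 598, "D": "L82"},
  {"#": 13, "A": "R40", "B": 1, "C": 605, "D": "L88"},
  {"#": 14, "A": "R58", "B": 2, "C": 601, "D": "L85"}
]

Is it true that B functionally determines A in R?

Yes

B=9: rows 1, 10 → A = R18, R18 ✓
B=5: row 2 → A = R58 ✓
B=10: rows 3, 9, 12 → A = R78, R78, R78 ✓
B=2: rows 4, 5, 11, 14 → A = R58, R58, R58, R58 ✓
B=7: row 6 → A = R12 ✓
B=1: rows 7, 13 → A = R40, R40 ✓
B=3: row 8 → A = R40 ✓
Every B value is associated with a single A value, so B -> A holds.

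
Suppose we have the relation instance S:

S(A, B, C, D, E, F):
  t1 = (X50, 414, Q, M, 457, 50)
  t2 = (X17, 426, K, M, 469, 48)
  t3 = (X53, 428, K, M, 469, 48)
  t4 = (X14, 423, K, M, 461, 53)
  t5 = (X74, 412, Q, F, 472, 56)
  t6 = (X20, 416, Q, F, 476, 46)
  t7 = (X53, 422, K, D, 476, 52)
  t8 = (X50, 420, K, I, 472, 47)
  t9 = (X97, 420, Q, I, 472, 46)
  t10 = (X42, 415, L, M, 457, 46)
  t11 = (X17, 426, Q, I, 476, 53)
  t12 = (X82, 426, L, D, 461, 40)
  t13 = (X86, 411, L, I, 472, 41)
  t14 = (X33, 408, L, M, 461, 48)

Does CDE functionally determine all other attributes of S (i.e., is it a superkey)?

No

Rows 2 and 3 have the same CDE value (C=K, D=M, E=469) but are distinct tuples, so CDE does not determine every attribute — not a superkey.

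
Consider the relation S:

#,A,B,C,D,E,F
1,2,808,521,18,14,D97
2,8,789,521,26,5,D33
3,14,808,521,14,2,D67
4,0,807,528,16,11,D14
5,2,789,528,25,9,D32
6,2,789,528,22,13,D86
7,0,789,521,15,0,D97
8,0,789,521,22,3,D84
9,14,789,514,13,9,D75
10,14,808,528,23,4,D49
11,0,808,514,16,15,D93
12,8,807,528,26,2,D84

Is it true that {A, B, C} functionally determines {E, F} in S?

(A=2, B=808, C=521): row 1 → {E,F} = (14, D97) ✓
(A=8, B=789, C=521): row 2 → {E,F} = (5, D33) ✓
(A=14, B=808, C=521): row 3 → {E,F} = (2, D67) ✓
(A=0, B=807, C=528): row 4 → {E,F} = (11, D14) ✓
(A=2, B=789, C=528): rows 5, 6 → {E,F} takes values {(9, D32), (13, D86)} — violation
(A=0, B=789, C=521): rows 7, 8 → {E,F} takes values {(0, D97), (3, D84)} — violation
(A=14, B=789, C=514): row 9 → {E,F} = (9, D75) ✓
(A=14, B=808, C=528): row 10 → {E,F} = (4, D49) ✓
(A=0, B=808, C=514): row 11 → {E,F} = (15, D93) ✓
(A=8, B=807, C=528): row 12 → {E,F} = (2, D84) ✓
Two rows agree on {A, B, C} but differ on {E, F}, so {A, B, C} → {E, F} does not hold.

No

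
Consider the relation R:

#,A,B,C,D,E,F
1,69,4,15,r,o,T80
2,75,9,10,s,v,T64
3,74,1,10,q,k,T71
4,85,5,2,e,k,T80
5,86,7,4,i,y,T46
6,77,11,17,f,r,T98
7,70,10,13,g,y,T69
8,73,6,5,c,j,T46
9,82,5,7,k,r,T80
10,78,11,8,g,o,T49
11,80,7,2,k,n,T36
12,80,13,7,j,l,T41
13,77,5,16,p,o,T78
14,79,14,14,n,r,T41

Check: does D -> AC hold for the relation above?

No

D=r: row 1 → {A,C} = (69, 15) ✓
D=s: row 2 → {A,C} = (75, 10) ✓
D=q: row 3 → {A,C} = (74, 10) ✓
D=e: row 4 → {A,C} = (85, 2) ✓
D=i: row 5 → {A,C} = (86, 4) ✓
D=f: row 6 → {A,C} = (77, 17) ✓
D=g: rows 7, 10 → {A,C} takes values {(70, 13), (78, 8)} — violation
D=c: row 8 → {A,C} = (73, 5) ✓
D=k: rows 9, 11 → {A,C} takes values {(82, 7), (80, 2)} — violation
D=j: row 12 → {A,C} = (80, 7) ✓
D=p: row 13 → {A,C} = (77, 16) ✓
D=n: row 14 → {A,C} = (79, 14) ✓
Two rows agree on D but differ on AC, so D -> AC does not hold.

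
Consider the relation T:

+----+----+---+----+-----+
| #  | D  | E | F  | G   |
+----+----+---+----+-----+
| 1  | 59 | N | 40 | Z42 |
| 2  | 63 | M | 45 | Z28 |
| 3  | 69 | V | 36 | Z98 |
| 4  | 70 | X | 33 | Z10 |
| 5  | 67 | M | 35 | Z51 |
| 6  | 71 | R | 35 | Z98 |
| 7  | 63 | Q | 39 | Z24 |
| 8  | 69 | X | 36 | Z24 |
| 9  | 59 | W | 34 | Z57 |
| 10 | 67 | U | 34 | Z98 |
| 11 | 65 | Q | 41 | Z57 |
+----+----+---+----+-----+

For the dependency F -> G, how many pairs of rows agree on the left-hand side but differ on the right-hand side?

F=36: violating pairs (3,8) — 1 pair.
F=35: violating pairs (5,6) — 1 pair.
F=34: violating pairs (9,10) — 1 pair.

3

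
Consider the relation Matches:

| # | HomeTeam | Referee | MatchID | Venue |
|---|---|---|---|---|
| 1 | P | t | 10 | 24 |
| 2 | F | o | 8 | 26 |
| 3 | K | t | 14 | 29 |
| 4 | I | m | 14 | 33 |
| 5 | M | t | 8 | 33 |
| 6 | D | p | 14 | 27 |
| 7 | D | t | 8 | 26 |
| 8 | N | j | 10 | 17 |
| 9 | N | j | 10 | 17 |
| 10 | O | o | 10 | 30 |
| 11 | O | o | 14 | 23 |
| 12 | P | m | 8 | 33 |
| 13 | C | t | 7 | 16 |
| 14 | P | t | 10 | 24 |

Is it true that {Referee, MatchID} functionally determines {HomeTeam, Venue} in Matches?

(Referee=t, MatchID=10): rows 1, 14 → {HomeTeam,Venue} = (P, 24), (P, 24) ✓
(Referee=o, MatchID=8): row 2 → {HomeTeam,Venue} = (F, 26) ✓
(Referee=t, MatchID=14): row 3 → {HomeTeam,Venue} = (K, 29) ✓
(Referee=m, MatchID=14): row 4 → {HomeTeam,Venue} = (I, 33) ✓
(Referee=t, MatchID=8): rows 5, 7 → {HomeTeam,Venue} takes values {(M, 33), (D, 26)} — violation
(Referee=p, MatchID=14): row 6 → {HomeTeam,Venue} = (D, 27) ✓
(Referee=j, MatchID=10): rows 8, 9 → {HomeTeam,Venue} = (N, 17), (N, 17) ✓
(Referee=o, MatchID=10): row 10 → {HomeTeam,Venue} = (O, 30) ✓
(Referee=o, MatchID=14): row 11 → {HomeTeam,Venue} = (O, 23) ✓
(Referee=m, MatchID=8): row 12 → {HomeTeam,Venue} = (P, 33) ✓
(Referee=t, MatchID=7): row 13 → {HomeTeam,Venue} = (C, 16) ✓
Two rows agree on {Referee, MatchID} but differ on {HomeTeam, Venue}, so {Referee, MatchID} → {HomeTeam, Venue} does not hold.

No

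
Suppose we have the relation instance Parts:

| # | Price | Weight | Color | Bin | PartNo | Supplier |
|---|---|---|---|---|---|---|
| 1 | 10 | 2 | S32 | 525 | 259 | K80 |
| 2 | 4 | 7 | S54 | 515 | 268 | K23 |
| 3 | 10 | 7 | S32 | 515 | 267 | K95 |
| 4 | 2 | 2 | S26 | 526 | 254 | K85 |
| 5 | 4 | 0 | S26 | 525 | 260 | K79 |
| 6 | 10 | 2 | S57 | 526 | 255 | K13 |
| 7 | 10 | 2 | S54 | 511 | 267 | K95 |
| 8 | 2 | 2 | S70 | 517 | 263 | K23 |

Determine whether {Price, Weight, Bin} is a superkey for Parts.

All 8 rows have distinct {Price, Weight, Bin} values, so {Price, Weight, Bin} → (all attributes) holds and {Price, Weight, Bin} is a superkey.

Yes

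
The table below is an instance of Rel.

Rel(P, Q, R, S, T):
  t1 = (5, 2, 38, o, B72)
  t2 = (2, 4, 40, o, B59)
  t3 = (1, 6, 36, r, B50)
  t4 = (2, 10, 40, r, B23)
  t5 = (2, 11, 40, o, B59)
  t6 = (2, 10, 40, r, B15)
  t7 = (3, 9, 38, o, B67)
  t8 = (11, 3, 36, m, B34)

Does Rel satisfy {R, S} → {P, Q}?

(R=38, S=o): rows 1, 7 → {P,Q} takes values {(5, 2), (3, 9)} — violation
(R=40, S=o): rows 2, 5 → {P,Q} takes values {(2, 4), (2, 11)} — violation
(R=36, S=r): row 3 → {P,Q} = (1, 6) ✓
(R=40, S=r): rows 4, 6 → {P,Q} = (2, 10), (2, 10) ✓
(R=36, S=m): row 8 → {P,Q} = (11, 3) ✓
Two rows agree on {R, S} but differ on {P, Q}, so {R, S} → {P, Q} does not hold.

No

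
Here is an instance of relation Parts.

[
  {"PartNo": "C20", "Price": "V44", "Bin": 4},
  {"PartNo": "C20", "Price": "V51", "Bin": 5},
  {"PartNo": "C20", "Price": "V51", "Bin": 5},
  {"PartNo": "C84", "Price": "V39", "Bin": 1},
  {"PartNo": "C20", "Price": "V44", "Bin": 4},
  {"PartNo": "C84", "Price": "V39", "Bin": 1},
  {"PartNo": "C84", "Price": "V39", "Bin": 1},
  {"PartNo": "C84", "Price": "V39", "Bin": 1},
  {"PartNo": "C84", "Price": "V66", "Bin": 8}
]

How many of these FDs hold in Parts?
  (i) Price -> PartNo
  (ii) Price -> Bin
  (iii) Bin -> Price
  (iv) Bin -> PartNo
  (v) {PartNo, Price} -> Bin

5

(i) Price -> PartNo: every LHS value maps to a single RHS value — holds.
(ii) Price -> Bin: every LHS value maps to a single RHS value — holds.
(iii) Bin -> Price: every LHS value maps to a single RHS value — holds.
(iv) Bin -> PartNo: every LHS value maps to a single RHS value — holds.
(v) {PartNo, Price} -> Bin: every LHS value maps to a single RHS value — holds.
5 of the 5 dependencies hold.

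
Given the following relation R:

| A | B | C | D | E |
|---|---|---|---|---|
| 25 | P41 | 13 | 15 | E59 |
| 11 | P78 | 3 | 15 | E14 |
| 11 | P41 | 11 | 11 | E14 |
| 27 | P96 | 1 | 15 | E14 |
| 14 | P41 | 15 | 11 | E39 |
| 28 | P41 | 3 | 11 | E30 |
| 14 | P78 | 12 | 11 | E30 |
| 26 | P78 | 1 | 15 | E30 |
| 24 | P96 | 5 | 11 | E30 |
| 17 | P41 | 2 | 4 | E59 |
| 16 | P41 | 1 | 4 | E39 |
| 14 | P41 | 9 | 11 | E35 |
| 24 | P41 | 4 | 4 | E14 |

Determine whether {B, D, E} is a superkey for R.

Yes

All 13 rows have distinct {B, D, E} values, so {B, D, E} → (all attributes) holds and {B, D, E} is a superkey.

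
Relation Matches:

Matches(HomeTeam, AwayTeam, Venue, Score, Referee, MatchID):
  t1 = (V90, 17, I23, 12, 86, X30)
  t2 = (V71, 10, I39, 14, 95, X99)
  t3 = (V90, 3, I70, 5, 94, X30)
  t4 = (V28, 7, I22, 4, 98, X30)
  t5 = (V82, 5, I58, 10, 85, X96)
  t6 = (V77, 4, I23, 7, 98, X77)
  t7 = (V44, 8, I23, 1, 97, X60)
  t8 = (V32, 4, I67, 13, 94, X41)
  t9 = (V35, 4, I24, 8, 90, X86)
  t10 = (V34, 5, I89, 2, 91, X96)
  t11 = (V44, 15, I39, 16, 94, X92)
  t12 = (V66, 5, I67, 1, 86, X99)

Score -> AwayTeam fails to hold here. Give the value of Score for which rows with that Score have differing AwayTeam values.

1

Score=12: row 1 → AwayTeam = 17 ✓
Score=14: row 2 → AwayTeam = 10 ✓
Score=5: row 3 → AwayTeam = 3 ✓
Score=4: row 4 → AwayTeam = 7 ✓
Score=10: row 5 → AwayTeam = 5 ✓
Score=7: row 6 → AwayTeam = 4 ✓
Score=1: rows 7, 12 → AwayTeam takes values {8, 5} — violation
Score=13: row 8 → AwayTeam = 4 ✓
Score=8: row 9 → AwayTeam = 4 ✓
Score=2: row 10 → AwayTeam = 5 ✓
Score=16: row 11 → AwayTeam = 15 ✓
The only Score value with inconsistent AwayTeam is Score=1.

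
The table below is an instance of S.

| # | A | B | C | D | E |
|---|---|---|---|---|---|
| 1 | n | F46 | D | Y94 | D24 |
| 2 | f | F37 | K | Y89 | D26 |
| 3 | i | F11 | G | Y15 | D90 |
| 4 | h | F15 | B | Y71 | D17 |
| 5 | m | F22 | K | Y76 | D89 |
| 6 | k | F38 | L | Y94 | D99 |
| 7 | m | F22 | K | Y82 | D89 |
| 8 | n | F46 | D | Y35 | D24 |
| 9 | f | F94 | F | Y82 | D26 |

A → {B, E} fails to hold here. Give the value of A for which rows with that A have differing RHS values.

f

A=n: rows 1, 8 → {B,E} = (F46, D24), (F46, D24) ✓
A=f: rows 2, 9 → {B,E} takes values {(F37, D26), (F94, D26)} — violation
A=i: row 3 → {B,E} = (F11, D90) ✓
A=h: row 4 → {B,E} = (F15, D17) ✓
A=m: rows 5, 7 → {B,E} = (F22, D89), (F22, D89) ✓
A=k: row 6 → {B,E} = (F38, D99) ✓
The only A value with inconsistent RHS is A=f.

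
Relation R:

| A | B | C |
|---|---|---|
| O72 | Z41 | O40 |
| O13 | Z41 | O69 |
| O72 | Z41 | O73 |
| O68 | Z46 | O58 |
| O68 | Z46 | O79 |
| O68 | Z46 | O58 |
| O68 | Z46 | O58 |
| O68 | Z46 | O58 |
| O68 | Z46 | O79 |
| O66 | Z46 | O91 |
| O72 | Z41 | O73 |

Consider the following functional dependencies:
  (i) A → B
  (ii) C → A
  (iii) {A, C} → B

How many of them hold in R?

(i) A → B: every LHS value maps to a single RHS value — holds.
(ii) C → A: every LHS value maps to a single RHS value — holds.
(iii) {A, C} → B: every LHS value maps to a single RHS value — holds.
3 of the 3 dependencies hold.

3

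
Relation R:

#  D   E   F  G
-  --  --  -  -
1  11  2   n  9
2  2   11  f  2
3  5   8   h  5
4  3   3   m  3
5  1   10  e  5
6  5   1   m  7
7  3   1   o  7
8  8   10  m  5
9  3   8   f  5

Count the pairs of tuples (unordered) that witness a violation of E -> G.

0

E=8: all 2 rows agree on G — 0 pairs.
E=10: all 2 rows agree on G — 0 pairs.
E=1: all 2 rows agree on G — 0 pairs.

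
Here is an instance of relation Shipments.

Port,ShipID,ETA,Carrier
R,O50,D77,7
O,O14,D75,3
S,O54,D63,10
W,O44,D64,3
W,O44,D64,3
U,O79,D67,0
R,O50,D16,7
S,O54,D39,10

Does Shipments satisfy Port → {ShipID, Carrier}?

Port=R: 2 rows → {ShipID,Carrier} = (O50, 7), (O50, 7) ✓
Port=O: 1 row → {ShipID,Carrier} = (O14, 3) ✓
Port=S: 2 rows → {ShipID,Carrier} = (O54, 10), (O54, 10) ✓
Port=W: 2 rows → {ShipID,Carrier} = (O44, 3), (O44, 3) ✓
Port=U: 1 row → {ShipID,Carrier} = (O79, 0) ✓
Every Port value is associated with a single {ShipID, Carrier} value, so Port → {ShipID, Carrier} holds.

Yes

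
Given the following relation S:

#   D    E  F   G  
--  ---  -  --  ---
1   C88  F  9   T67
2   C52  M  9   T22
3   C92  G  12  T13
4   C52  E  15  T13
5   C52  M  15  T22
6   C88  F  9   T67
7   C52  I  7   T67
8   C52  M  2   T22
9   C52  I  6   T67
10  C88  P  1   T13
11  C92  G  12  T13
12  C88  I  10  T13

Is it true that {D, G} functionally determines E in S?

No

(D=C88, G=T67): rows 1, 6 → E = F, F ✓
(D=C52, G=T22): rows 2, 5, 8 → E = M, M, M ✓
(D=C92, G=T13): rows 3, 11 → E = G, G ✓
(D=C52, G=T13): row 4 → E = E ✓
(D=C52, G=T67): rows 7, 9 → E = I, I ✓
(D=C88, G=T13): rows 10, 12 → E takes values {P, I} — violation
Two rows agree on {D, G} but differ on E, so {D, G} -> E does not hold.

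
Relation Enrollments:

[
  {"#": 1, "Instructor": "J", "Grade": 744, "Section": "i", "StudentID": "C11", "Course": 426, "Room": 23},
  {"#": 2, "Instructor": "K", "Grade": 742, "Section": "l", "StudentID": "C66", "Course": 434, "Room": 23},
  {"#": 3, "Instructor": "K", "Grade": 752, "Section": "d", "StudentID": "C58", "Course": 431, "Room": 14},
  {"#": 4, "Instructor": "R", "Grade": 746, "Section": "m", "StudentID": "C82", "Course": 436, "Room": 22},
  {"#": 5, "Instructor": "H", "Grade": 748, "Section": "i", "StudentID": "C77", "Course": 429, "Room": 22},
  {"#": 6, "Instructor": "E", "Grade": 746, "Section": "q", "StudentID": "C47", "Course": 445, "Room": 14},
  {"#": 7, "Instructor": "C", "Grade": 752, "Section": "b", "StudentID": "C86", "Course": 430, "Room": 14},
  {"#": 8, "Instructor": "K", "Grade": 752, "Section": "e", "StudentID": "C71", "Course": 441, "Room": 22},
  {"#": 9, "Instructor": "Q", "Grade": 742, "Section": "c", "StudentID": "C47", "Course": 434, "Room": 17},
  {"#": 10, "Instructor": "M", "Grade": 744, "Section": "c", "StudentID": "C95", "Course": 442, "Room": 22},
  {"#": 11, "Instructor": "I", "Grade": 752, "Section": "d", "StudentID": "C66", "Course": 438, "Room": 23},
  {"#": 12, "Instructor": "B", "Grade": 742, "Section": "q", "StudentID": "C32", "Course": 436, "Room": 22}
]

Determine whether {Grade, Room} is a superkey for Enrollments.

Rows 3 and 7 have the same {Grade, Room} value (Grade=752, Room=14) but are distinct tuples, so {Grade, Room} does not determine every attribute — not a superkey.

No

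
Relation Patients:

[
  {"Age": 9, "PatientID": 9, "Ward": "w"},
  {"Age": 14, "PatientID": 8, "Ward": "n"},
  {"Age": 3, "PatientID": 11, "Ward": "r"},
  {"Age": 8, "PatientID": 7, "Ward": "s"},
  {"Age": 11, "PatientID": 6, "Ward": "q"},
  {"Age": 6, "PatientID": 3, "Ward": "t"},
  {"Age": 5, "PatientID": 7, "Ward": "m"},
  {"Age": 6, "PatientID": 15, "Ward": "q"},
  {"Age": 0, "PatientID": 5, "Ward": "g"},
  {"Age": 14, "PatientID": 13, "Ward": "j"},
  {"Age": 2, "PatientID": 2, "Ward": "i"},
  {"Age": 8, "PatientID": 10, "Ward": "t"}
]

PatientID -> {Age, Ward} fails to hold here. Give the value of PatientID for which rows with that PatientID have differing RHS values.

7

PatientID=9: 1 row → {Age,Ward} = (9, w) ✓
PatientID=8: 1 row → {Age,Ward} = (14, n) ✓
PatientID=11: 1 row → {Age,Ward} = (3, r) ✓
PatientID=7: 2 rows → {Age,Ward} takes values {(8, s), (5, m)} — violation
PatientID=6: 1 row → {Age,Ward} = (11, q) ✓
PatientID=3: 1 row → {Age,Ward} = (6, t) ✓
PatientID=15: 1 row → {Age,Ward} = (6, q) ✓
PatientID=5: 1 row → {Age,Ward} = (0, g) ✓
PatientID=13: 1 row → {Age,Ward} = (14, j) ✓
PatientID=2: 1 row → {Age,Ward} = (2, i) ✓
PatientID=10: 1 row → {Age,Ward} = (8, t) ✓
The only PatientID value with inconsistent RHS is PatientID=7.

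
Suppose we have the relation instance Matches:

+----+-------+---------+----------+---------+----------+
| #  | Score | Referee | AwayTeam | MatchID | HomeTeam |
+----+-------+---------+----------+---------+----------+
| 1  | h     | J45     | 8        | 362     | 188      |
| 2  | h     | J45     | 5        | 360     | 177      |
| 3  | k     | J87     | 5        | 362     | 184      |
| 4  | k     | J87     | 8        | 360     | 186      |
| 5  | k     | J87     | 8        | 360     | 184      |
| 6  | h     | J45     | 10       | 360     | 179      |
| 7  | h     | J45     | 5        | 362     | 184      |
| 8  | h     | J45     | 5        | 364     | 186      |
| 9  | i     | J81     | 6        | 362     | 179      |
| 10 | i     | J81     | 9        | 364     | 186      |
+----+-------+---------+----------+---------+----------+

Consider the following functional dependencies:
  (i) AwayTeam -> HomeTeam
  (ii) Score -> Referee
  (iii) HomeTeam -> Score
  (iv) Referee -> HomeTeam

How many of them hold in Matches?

(i) AwayTeam -> HomeTeam: AwayTeam=8: rows 1, 4, 5 → HomeTeam takes values {188, 186, 184} — violation; AwayTeam=5: rows 2, 3, 7, 8 → HomeTeam takes values {177, 184, 186} — violation — fails.
(ii) Score -> Referee: every LHS value maps to a single RHS value — holds.
(iii) HomeTeam -> Score: HomeTeam=184: rows 3, 5, 7 → Score takes values {k, h} — violation; HomeTeam=186: rows 4, 8, 10 → Score takes values {k, h, i} — violation; HomeTeam=179: rows 6, 9 → Score takes values {h, i} — violation — fails.
(iv) Referee -> HomeTeam: Referee=J45: rows 1, 2, 6, 7, 8 → HomeTeam takes values {188, 177, 179, 184, 186} — violation; Referee=J87: rows 3, 4, 5 → HomeTeam takes values {184, 186} — violation; Referee=J81: rows 9, 10 → HomeTeam takes values {179, 186} — violation — fails.
1 of the 4 dependencies holds.

1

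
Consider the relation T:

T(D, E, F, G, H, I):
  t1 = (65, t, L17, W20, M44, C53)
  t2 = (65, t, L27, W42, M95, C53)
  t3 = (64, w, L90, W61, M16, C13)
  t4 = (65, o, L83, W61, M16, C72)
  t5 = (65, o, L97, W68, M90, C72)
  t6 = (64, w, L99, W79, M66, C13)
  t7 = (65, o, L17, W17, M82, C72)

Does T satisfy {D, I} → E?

(D=65, I=C53): rows 1, 2 → E = t, t ✓
(D=64, I=C13): rows 3, 6 → E = w, w ✓
(D=65, I=C72): rows 4, 5, 7 → E = o, o, o ✓
Every {D, I} value is associated with a single E value, so {D, I} → E holds.

Yes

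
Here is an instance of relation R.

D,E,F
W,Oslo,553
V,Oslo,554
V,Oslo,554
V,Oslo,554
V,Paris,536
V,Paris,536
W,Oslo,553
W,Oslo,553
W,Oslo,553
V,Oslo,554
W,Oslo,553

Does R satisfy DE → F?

(D=W, E=Oslo): 5 rows → F = 553, 553, 553, 553, 553 ✓
(D=V, E=Oslo): 4 rows → F = 554, 554, 554, 554 ✓
(D=V, E=Paris): 2 rows → F = 536, 536 ✓
Every DE value is associated with a single F value, so DE → F holds.

Yes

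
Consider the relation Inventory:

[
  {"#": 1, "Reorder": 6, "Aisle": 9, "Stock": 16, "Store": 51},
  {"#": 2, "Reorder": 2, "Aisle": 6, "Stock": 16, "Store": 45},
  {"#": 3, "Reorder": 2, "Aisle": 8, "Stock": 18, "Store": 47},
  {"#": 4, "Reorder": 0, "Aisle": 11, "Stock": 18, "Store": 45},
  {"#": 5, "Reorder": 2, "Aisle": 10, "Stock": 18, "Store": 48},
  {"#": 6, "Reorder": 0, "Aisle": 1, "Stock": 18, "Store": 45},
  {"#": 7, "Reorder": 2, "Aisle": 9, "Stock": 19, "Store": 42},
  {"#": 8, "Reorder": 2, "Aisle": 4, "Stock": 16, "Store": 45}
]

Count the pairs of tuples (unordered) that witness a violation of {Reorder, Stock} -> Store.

1

(Reorder=2, Stock=16): all 2 rows agree on Store — 0 pairs.
(Reorder=2, Stock=18): violating pairs (3,5) — 1 pair.
(Reorder=0, Stock=18): all 2 rows agree on Store — 0 pairs.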